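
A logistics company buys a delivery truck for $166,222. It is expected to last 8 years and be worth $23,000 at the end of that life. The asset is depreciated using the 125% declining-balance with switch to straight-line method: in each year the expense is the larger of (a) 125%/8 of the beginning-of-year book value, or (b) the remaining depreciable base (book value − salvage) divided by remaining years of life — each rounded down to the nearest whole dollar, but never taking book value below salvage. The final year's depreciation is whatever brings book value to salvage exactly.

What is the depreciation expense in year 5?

Depreciable base = $166,222 − $23,000 = $143,222.
Year 1: DB = ⌊$166,222 × 125%/8⌋ = $25,972; SL = ⌊$143,222/8⌋ = $17,902 → take DB $25,972. Book value $140,250.
Year 2: DB = ⌊$140,250 × 125%/8⌋ = $21,914; SL = ⌊$117,250/7⌋ = $16,750 → take DB $21,914. Book value $118,336.
Year 3: DB = ⌊$118,336 × 125%/8⌋ = $18,490; SL = ⌊$95,336/6⌋ = $15,889 → take DB $18,490. Book value $99,846.
Year 4: DB = ⌊$99,846 × 125%/8⌋ = $15,600; SL = ⌊$76,846/5⌋ = $15,369 → take DB $15,600. Book value $84,246.
Year 5: DB = ⌊$84,246 × 125%/8⌋ = $13,163; SL = ⌊$61,246/4⌋ = $15,311 → take SL $15,311. Book value $68,935.

$15,311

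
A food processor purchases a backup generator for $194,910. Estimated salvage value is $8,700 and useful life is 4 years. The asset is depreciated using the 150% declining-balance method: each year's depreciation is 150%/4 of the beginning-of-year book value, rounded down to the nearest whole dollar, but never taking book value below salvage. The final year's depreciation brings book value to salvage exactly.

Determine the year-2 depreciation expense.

$45,682

Depreciable base = $194,910 − $8,700 = $186,210.
Year 1: ⌊$194,910 × 150%/4⌋ = $73,091. Book value $121,819.
Year 2: ⌊$121,819 × 150%/4⌋ = $45,682. Book value $76,137.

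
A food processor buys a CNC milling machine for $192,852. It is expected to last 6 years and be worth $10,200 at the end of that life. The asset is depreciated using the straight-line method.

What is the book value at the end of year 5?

$40,642

Depreciable base = $192,852 − $10,200 = $182,652.
Annual expense = $182,652 / 6 = $30,442.
End of year 1: book value $162,410.
End of year 2: book value $131,968.
End of year 3: book value $101,526.
End of year 4: book value $71,084.
End of year 5: book value $40,642.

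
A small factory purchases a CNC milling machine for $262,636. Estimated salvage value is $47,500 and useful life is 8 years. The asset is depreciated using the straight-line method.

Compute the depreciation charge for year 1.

Depreciable base = $262,636 − $47,500 = $215,136.
Annual expense = $215,136 / 8 = $26,892.

$26,892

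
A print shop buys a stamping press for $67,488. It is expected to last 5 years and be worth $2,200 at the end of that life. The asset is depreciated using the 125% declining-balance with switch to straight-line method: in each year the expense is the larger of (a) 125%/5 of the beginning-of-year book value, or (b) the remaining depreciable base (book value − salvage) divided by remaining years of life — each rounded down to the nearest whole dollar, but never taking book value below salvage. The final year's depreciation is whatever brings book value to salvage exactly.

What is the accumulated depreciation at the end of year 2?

Depreciable base = $67,488 − $2,200 = $65,288.
Year 1: DB = ⌊$67,488 × 125%/5⌋ = $16,872; SL = ⌊$65,288/5⌋ = $13,057 → take DB $16,872. Book value $50,616.
Year 2: DB = ⌊$50,616 × 125%/5⌋ = $12,654; SL = ⌊$48,416/4⌋ = $12,104 → take DB $12,654. Book value $37,962.
Accumulated through year 2 = $67,488 − $37,962 = $29,526.

$29,526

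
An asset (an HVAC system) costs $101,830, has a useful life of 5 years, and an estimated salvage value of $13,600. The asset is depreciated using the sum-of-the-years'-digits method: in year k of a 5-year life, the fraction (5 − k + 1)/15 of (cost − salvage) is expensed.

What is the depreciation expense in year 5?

$5,882

Depreciable base = $101,830 − $13,600 = $88,230.
Sum of the years' digits = 5+4+3+2+1 = 15.
Year 1: $88,230 × 5/15 = $29,410. Book value $72,420.
Year 2: $88,230 × 4/15 = $23,528. Book value $48,892.
Year 3: $88,230 × 3/15 = $17,646. Book value $31,246.
Year 4: $88,230 × 2/15 = $11,764. Book value $19,482.
Year 5: $88,230 × 1/15 = $5,882. Book value $13,600.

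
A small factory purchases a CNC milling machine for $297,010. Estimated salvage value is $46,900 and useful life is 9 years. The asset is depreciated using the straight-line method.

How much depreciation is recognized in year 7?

Depreciable base = $297,010 − $46,900 = $250,110.
Annual expense = $250,110 / 9 = $27,790.

$27,790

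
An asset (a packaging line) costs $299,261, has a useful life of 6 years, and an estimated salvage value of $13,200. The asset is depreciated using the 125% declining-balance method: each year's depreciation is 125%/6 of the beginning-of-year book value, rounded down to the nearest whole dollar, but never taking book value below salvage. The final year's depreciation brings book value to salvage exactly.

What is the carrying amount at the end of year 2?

Depreciable base = $299,261 − $13,200 = $286,061.
Year 1: ⌊$299,261 × 125%/6⌋ = $62,346. Book value $236,915.
Year 2: ⌊$236,915 × 125%/6⌋ = $49,357. Book value $187,558.

$187,558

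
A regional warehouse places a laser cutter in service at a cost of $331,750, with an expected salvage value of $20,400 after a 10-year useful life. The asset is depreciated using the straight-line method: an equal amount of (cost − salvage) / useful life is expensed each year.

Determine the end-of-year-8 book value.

Depreciable base = $331,750 − $20,400 = $311,350.
Annual expense = $311,350 / 10 = $31,135.
End of year 1: book value $300,615.
End of year 2: book value $269,480.
End of year 3: book value $238,345.
End of year 4: book value $207,210.
End of year 5: book value $176,075.
End of year 6: book value $144,940.
End of year 7: book value $113,805.
End of year 8: book value $82,670.

$82,670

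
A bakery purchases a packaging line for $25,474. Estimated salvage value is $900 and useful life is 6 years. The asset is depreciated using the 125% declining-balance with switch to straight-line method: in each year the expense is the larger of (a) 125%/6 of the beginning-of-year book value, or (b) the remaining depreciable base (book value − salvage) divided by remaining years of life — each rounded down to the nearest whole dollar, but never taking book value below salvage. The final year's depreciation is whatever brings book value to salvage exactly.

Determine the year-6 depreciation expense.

$3,767

Depreciable base = $25,474 − $900 = $24,574.
Year 1: DB = ⌊$25,474 × 125%/6⌋ = $5,307; SL = ⌊$24,574/6⌋ = $4,095 → take DB $5,307. Book value $20,167.
Year 2: DB = ⌊$20,167 × 125%/6⌋ = $4,201; SL = ⌊$19,267/5⌋ = $3,853 → take DB $4,201. Book value $15,966.
Year 3: DB = ⌊$15,966 × 125%/6⌋ = $3,326; SL = ⌊$15,066/4⌋ = $3,766 → take SL $3,766. Book value $12,200.
Year 4: DB = ⌊$12,200 × 125%/6⌋ = $2,541; SL = ⌊$11,300/3⌋ = $3,766 → take SL $3,766. Book value $8,434.
Year 5: DB = ⌊$8,434 × 125%/6⌋ = $1,757; SL = ⌊$7,534/2⌋ = $3,767 → take SL $3,767. Book value $4,667.
Year 6 (final): $4,667 − $900 = $3,767. Book value $900.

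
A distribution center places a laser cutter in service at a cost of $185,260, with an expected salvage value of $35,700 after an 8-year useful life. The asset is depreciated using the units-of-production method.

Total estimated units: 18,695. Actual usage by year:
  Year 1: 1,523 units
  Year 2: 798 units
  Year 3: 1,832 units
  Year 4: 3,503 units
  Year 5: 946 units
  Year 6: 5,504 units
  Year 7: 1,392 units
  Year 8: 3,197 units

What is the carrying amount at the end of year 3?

Depreciable base = $185,260 − $35,700 = $149,560.
Rate = $149,560 / 18,695 units = $8 per unit.
Year 1: 1,523 × $8 = $12,184. Book value $173,076.
Year 2: 798 × $8 = $6,384. Book value $166,692.
Year 3: 1,832 × $8 = $14,656. Book value $152,036.

$152,036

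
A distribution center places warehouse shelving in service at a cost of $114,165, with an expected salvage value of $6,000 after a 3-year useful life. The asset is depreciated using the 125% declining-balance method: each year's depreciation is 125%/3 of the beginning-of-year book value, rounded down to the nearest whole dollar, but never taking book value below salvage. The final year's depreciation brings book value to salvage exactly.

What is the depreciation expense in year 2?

$27,748

Depreciable base = $114,165 − $6,000 = $108,165.
Year 1: ⌊$114,165 × 125%/3⌋ = $47,568. Book value $66,597.
Year 2: ⌊$66,597 × 125%/3⌋ = $27,748. Book value $38,849.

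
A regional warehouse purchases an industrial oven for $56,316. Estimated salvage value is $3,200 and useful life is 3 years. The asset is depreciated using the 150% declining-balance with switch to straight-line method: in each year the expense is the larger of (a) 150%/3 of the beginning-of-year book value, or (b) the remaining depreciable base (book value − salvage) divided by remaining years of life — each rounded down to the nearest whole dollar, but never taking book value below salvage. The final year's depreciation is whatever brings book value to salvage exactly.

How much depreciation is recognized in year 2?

Depreciable base = $56,316 − $3,200 = $53,116.
Year 1: DB = ⌊$56,316 × 150%/3⌋ = $28,158; SL = ⌊$53,116/3⌋ = $17,705 → take DB $28,158. Book value $28,158.
Year 2: DB = ⌊$28,158 × 150%/3⌋ = $14,079; SL = ⌊$24,958/2⌋ = $12,479 → take DB $14,079. Book value $14,079.

$14,079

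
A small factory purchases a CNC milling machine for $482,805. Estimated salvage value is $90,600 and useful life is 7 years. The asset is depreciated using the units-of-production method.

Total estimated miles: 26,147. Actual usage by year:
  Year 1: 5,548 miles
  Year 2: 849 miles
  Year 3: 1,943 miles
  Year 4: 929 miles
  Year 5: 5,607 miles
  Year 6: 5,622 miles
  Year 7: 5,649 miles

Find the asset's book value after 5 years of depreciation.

Depreciable base = $482,805 − $90,600 = $392,205.
Rate = $392,205 / 26,147 miles = $15 per mile.
Year 1: 5,548 × $15 = $83,220. Book value $399,585.
Year 2: 849 × $15 = $12,735. Book value $386,850.
Year 3: 1,943 × $15 = $29,145. Book value $357,705.
Year 4: 929 × $15 = $13,935. Book value $343,770.
Year 5: 5,607 × $15 = $84,105. Book value $259,665.

$259,665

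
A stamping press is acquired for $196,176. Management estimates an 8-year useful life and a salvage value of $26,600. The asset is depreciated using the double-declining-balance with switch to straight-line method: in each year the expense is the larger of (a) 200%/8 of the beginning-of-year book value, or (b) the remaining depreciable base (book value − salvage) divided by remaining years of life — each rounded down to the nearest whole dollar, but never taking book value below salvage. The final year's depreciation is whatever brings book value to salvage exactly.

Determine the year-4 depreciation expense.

$20,690

Depreciable base = $196,176 − $26,600 = $169,576.
Year 1: DB = ⌊$196,176 × 200%/8⌋ = $49,044; SL = ⌊$169,576/8⌋ = $21,197 → take DB $49,044. Book value $147,132.
Year 2: DB = ⌊$147,132 × 200%/8⌋ = $36,783; SL = ⌊$120,532/7⌋ = $17,218 → take DB $36,783. Book value $110,349.
Year 3: DB = ⌊$110,349 × 200%/8⌋ = $27,587; SL = ⌊$83,749/6⌋ = $13,958 → take DB $27,587. Book value $82,762.
Year 4: DB = ⌊$82,762 × 200%/8⌋ = $20,690; SL = ⌊$56,162/5⌋ = $11,232 → take DB $20,690. Book value $62,072.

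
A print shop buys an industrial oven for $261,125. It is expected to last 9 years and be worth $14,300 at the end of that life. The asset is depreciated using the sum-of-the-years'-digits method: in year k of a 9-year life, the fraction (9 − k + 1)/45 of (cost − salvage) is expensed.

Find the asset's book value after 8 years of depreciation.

Depreciable base = $261,125 − $14,300 = $246,825.
Sum of the years' digits = 9+8+7+6+5+4+3+2+1 = 45.
Year 1: $246,825 × 9/45 = $49,365. Book value $211,760.
Year 2: $246,825 × 8/45 = $43,880. Book value $167,880.
Year 3: $246,825 × 7/45 = $38,395. Book value $129,485.
Year 4: $246,825 × 6/45 = $32,910. Book value $96,575.
Year 5: $246,825 × 5/45 = $27,425. Book value $69,150.
Year 6: $246,825 × 4/45 = $21,940. Book value $47,210.
Year 7: $246,825 × 3/45 = $16,455. Book value $30,755.
Year 8: $246,825 × 2/45 = $10,970. Book value $19,785.

$19,785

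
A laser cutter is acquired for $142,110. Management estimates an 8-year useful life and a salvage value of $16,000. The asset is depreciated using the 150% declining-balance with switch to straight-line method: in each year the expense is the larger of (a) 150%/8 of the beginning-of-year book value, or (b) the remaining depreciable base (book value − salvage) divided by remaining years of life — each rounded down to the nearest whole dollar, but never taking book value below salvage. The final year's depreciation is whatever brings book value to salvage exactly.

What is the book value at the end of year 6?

Depreciable base = $142,110 − $16,000 = $126,110.
Year 1: DB = ⌊$142,110 × 150%/8⌋ = $26,645; SL = ⌊$126,110/8⌋ = $15,763 → take DB $26,645. Book value $115,465.
Year 2: DB = ⌊$115,465 × 150%/8⌋ = $21,649; SL = ⌊$99,465/7⌋ = $14,209 → take DB $21,649. Book value $93,816.
Year 3: DB = ⌊$93,816 × 150%/8⌋ = $17,590; SL = ⌊$77,816/6⌋ = $12,969 → take DB $17,590. Book value $76,226.
Year 4: DB = ⌊$76,226 × 150%/8⌋ = $14,292; SL = ⌊$60,226/5⌋ = $12,045 → take DB $14,292. Book value $61,934.
Year 5: DB = ⌊$61,934 × 150%/8⌋ = $11,612; SL = ⌊$45,934/4⌋ = $11,483 → take DB $11,612. Book value $50,322.
Year 6: DB = ⌊$50,322 × 150%/8⌋ = $9,435; SL = ⌊$34,322/3⌋ = $11,440 → take SL $11,440. Book value $38,882.

$38,882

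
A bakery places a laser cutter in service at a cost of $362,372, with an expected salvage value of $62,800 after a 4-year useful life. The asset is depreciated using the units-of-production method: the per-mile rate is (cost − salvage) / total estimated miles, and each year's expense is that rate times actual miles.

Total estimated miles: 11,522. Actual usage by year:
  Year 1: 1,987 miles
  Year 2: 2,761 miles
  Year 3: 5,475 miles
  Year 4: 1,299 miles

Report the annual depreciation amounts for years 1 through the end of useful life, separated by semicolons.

Depreciable base = $362,372 − $62,800 = $299,572.
Rate = $299,572 / 11,522 miles = $26 per mile.
Year 1: 1,987 × $26 = $51,662. Book value $310,710.
Year 2: 2,761 × $26 = $71,786. Book value $238,924.
Year 3: 5,475 × $26 = $142,350. Book value $96,574.
Year 4: 1,299 × $26 = $33,774. Book value $62,800.

$51,662; $71,786; $142,350; $33,774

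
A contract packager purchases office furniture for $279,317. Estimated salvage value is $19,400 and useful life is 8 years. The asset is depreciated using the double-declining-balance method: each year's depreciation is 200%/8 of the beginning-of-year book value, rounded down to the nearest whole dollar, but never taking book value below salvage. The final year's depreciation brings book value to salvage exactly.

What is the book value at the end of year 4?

$88,378

Depreciable base = $279,317 − $19,400 = $259,917.
Year 1: ⌊$279,317 × 200%/8⌋ = $69,829. Book value $209,488.
Year 2: ⌊$209,488 × 200%/8⌋ = $52,372. Book value $157,116.
Year 3: ⌊$157,116 × 200%/8⌋ = $39,279. Book value $117,837.
Year 4: ⌊$117,837 × 200%/8⌋ = $29,459. Book value $88,378.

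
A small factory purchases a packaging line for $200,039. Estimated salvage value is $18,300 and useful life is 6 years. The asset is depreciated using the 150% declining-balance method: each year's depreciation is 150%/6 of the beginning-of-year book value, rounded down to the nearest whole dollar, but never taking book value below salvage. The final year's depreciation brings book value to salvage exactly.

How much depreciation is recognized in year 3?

Depreciable base = $200,039 − $18,300 = $181,739.
Year 1: ⌊$200,039 × 150%/6⌋ = $50,009. Book value $150,030.
Year 2: ⌊$150,030 × 150%/6⌋ = $37,507. Book value $112,523.
Year 3: ⌊$112,523 × 150%/6⌋ = $28,130. Book value $84,393.

$28,130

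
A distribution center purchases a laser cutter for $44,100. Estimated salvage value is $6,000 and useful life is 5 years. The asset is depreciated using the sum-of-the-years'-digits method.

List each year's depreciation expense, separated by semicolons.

$12,700; $10,160; $7,620; $5,080; $2,540

Depreciable base = $44,100 − $6,000 = $38,100.
Sum of the years' digits = 5+4+3+2+1 = 15.
Year 1: $38,100 × 5/15 = $12,700. Book value $31,400.
Year 2: $38,100 × 4/15 = $10,160. Book value $21,240.
Year 3: $38,100 × 3/15 = $7,620. Book value $13,620.
Year 4: $38,100 × 2/15 = $5,080. Book value $8,540.
Year 5: $38,100 × 1/15 = $2,540. Book value $6,000.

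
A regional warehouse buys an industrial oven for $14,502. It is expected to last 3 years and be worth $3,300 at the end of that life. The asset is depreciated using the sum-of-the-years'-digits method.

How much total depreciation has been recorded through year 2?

Depreciable base = $14,502 − $3,300 = $11,202.
Sum of the years' digits = 3+2+1 = 6.
Year 1: $11,202 × 3/6 = $5,601. Book value $8,901.
Year 2: $11,202 × 2/6 = $3,734. Book value $5,167.
Accumulated through year 2 = $14,502 − $5,167 = $9,335.

$9,335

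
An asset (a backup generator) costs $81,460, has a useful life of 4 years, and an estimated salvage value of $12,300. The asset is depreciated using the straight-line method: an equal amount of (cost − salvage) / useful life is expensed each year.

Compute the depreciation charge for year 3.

$17,290

Depreciable base = $81,460 − $12,300 = $69,160.
Annual expense = $69,160 / 4 = $17,290.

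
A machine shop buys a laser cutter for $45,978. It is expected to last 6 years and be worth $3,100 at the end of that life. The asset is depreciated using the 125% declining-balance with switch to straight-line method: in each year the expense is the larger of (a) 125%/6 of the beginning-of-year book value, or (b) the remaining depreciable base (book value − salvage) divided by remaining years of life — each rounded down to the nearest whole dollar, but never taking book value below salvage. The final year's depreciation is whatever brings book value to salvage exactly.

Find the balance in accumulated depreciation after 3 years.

$23,590

Depreciable base = $45,978 − $3,100 = $42,878.
Year 1: DB = ⌊$45,978 × 125%/6⌋ = $9,578; SL = ⌊$42,878/6⌋ = $7,146 → take DB $9,578. Book value $36,400.
Year 2: DB = ⌊$36,400 × 125%/6⌋ = $7,583; SL = ⌊$33,300/5⌋ = $6,660 → take DB $7,583. Book value $28,817.
Year 3: DB = ⌊$28,817 × 125%/6⌋ = $6,003; SL = ⌊$25,717/4⌋ = $6,429 → take SL $6,429. Book value $22,388.
Accumulated through year 3 = $45,978 − $22,388 = $23,590.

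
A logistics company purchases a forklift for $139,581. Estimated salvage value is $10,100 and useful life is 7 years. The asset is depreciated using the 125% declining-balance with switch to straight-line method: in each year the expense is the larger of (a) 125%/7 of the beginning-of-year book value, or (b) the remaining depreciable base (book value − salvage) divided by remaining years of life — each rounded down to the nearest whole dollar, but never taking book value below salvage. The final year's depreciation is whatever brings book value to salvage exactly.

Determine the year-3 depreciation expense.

Depreciable base = $139,581 − $10,100 = $129,481.
Year 1: DB = ⌊$139,581 × 125%/7⌋ = $24,925; SL = ⌊$129,481/7⌋ = $18,497 → take DB $24,925. Book value $114,656.
Year 2: DB = ⌊$114,656 × 125%/7⌋ = $20,474; SL = ⌊$104,556/6⌋ = $17,426 → take DB $20,474. Book value $94,182.
Year 3: DB = ⌊$94,182 × 125%/7⌋ = $16,818; SL = ⌊$84,082/5⌋ = $16,816 → take DB $16,818. Book value $77,364.

$16,818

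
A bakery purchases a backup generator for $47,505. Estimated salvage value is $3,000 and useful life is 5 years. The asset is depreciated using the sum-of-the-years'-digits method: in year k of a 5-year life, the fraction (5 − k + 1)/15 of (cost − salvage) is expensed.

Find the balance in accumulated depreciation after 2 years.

Depreciable base = $47,505 − $3,000 = $44,505.
Sum of the years' digits = 5+4+3+2+1 = 15.
Year 1: $44,505 × 5/15 = $14,835. Book value $32,670.
Year 2: $44,505 × 4/15 = $11,868. Book value $20,802.
Accumulated through year 2 = $47,505 − $20,802 = $26,703.

$26,703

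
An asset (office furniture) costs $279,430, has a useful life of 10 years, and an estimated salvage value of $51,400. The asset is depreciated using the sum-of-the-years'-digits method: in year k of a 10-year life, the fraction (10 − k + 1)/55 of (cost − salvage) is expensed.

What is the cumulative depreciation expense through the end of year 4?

Depreciable base = $279,430 − $51,400 = $228,030.
Sum of the years' digits = 10+9+8+7+6+5+4+3+2+1 = 55.
Year 1: $228,030 × 10/55 = $41,460. Book value $237,970.
Year 2: $228,030 × 9/55 = $37,314. Book value $200,656.
Year 3: $228,030 × 8/55 = $33,168. Book value $167,488.
Year 4: $228,030 × 7/55 = $29,022. Book value $138,466.
Accumulated through year 4 = $279,430 − $138,466 = $140,964.

$140,964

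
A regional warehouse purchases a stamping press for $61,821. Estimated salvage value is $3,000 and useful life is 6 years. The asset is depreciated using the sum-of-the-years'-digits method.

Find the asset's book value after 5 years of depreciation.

$5,801

Depreciable base = $61,821 − $3,000 = $58,821.
Sum of the years' digits = 6+5+4+3+2+1 = 21.
Year 1: $58,821 × 6/21 = $16,806. Book value $45,015.
Year 2: $58,821 × 5/21 = $14,005. Book value $31,010.
Year 3: $58,821 × 4/21 = $11,204. Book value $19,806.
Year 4: $58,821 × 3/21 = $8,403. Book value $11,403.
Year 5: $58,821 × 2/21 = $5,602. Book value $5,801.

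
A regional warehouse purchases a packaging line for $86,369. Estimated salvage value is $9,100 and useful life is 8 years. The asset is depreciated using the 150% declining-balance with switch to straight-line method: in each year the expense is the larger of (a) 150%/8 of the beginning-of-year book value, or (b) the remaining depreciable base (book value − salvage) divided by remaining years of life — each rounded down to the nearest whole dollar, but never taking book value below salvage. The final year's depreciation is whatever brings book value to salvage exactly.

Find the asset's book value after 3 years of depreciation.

$46,328

Depreciable base = $86,369 − $9,100 = $77,269.
Year 1: DB = ⌊$86,369 × 150%/8⌋ = $16,194; SL = ⌊$77,269/8⌋ = $9,658 → take DB $16,194. Book value $70,175.
Year 2: DB = ⌊$70,175 × 150%/8⌋ = $13,157; SL = ⌊$61,075/7⌋ = $8,725 → take DB $13,157. Book value $57,018.
Year 3: DB = ⌊$57,018 × 150%/8⌋ = $10,690; SL = ⌊$47,918/6⌋ = $7,986 → take DB $10,690. Book value $46,328.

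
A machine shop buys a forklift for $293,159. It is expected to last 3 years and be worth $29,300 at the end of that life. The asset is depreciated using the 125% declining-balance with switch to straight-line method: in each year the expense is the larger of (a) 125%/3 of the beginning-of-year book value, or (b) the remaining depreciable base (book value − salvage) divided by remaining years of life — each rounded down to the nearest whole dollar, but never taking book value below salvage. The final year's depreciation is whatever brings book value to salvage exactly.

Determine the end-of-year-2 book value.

Depreciable base = $293,159 − $29,300 = $263,859.
Year 1: DB = ⌊$293,159 × 125%/3⌋ = $122,149; SL = ⌊$263,859/3⌋ = $87,953 → take DB $122,149. Book value $171,010.
Year 2: DB = ⌊$171,010 × 125%/3⌋ = $71,254; SL = ⌊$141,710/2⌋ = $70,855 → take DB $71,254. Book value $99,756.

$99,756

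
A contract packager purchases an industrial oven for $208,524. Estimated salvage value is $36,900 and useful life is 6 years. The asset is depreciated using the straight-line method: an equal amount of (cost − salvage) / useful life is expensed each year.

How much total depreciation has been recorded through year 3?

Depreciable base = $208,524 − $36,900 = $171,624.
Annual expense = $171,624 / 6 = $28,604.
End of year 1: book value $179,920.
End of year 2: book value $151,316.
End of year 3: book value $122,712.
Accumulated through year 3 = $208,524 − $122,712 = $85,812.

$85,812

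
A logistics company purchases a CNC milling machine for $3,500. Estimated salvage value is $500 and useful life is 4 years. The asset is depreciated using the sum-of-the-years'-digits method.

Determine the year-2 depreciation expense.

$900

Depreciable base = $3,500 − $500 = $3,000.
Sum of the years' digits = 4+3+2+1 = 10.
Year 1: $3,000 × 4/10 = $1,200. Book value $2,300.
Year 2: $3,000 × 3/10 = $900. Book value $1,400.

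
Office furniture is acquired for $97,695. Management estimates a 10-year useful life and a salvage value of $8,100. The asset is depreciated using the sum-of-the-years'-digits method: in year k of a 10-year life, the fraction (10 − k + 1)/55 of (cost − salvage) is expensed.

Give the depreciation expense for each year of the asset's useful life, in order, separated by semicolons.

Depreciable base = $97,695 − $8,100 = $89,595.
Sum of the years' digits = 10+9+8+7+6+5+4+3+2+1 = 55.
Year 1: $89,595 × 10/55 = $16,290. Book value $81,405.
Year 2: $89,595 × 9/55 = $14,661. Book value $66,744.
Year 3: $89,595 × 8/55 = $13,032. Book value $53,712.
Year 4: $89,595 × 7/55 = $11,403. Book value $42,309.
Year 5: $89,595 × 6/55 = $9,774. Book value $32,535.
Year 6: $89,595 × 5/55 = $8,145. Book value $24,390.
Year 7: $89,595 × 4/55 = $6,516. Book value $17,874.
Year 8: $89,595 × 3/55 = $4,887. Book value $12,987.
Year 9: $89,595 × 2/55 = $3,258. Book value $9,729.
Year 10: $89,595 × 1/55 = $1,629. Book value $8,100.

$16,290; $14,661; $13,032; $11,403; $9,774; $8,145; $6,516; $4,887; $3,258; $1,629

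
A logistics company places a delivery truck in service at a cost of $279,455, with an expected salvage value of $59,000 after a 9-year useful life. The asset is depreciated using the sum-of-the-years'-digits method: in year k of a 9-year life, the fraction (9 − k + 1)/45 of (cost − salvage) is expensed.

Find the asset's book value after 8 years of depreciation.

$63,899

Depreciable base = $279,455 − $59,000 = $220,455.
Sum of the years' digits = 9+8+7+6+5+4+3+2+1 = 45.
Year 1: $220,455 × 9/45 = $44,091. Book value $235,364.
Year 2: $220,455 × 8/45 = $39,192. Book value $196,172.
Year 3: $220,455 × 7/45 = $34,293. Book value $161,879.
Year 4: $220,455 × 6/45 = $29,394. Book value $132,485.
Year 5: $220,455 × 5/45 = $24,495. Book value $107,990.
Year 6: $220,455 × 4/45 = $19,596. Book value $88,394.
Year 7: $220,455 × 3/45 = $14,697. Book value $73,697.
Year 8: $220,455 × 2/45 = $9,798. Book value $63,899.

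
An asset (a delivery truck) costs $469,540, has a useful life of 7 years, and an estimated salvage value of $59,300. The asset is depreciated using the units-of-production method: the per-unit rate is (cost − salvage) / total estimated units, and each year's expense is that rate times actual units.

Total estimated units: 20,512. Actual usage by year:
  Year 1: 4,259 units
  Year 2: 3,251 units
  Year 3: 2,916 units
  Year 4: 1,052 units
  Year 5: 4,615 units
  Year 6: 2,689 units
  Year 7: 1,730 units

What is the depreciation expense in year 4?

$21,040

Depreciable base = $469,540 − $59,300 = $410,240.
Rate = $410,240 / 20,512 units = $20 per unit.
Year 1: 4,259 × $20 = $85,180. Book value $384,360.
Year 2: 3,251 × $20 = $65,020. Book value $319,340.
Year 3: 2,916 × $20 = $58,320. Book value $261,020.
Year 4: 1,052 × $20 = $21,040. Book value $239,980.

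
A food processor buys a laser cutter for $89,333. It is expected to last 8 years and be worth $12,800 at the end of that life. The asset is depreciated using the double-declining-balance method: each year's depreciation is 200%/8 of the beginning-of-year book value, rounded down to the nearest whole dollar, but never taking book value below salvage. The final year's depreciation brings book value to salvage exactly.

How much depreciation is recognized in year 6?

Depreciable base = $89,333 − $12,800 = $76,533.
Year 1: ⌊$89,333 × 200%/8⌋ = $22,333. Book value $67,000.
Year 2: ⌊$67,000 × 200%/8⌋ = $16,750. Book value $50,250.
Year 3: ⌊$50,250 × 200%/8⌋ = $12,562. Book value $37,688.
Year 4: ⌊$37,688 × 200%/8⌋ = $9,422. Book value $28,266.
Year 5: ⌊$28,266 × 200%/8⌋ = $7,066. Book value $21,200.
Year 6: ⌊$21,200 × 200%/8⌋ = $5,300. Book value $15,900.

$5,300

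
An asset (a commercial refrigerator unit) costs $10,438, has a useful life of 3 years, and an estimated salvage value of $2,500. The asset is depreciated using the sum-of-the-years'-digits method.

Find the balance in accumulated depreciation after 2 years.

$6,615

Depreciable base = $10,438 − $2,500 = $7,938.
Sum of the years' digits = 3+2+1 = 6.
Year 1: $7,938 × 3/6 = $3,969. Book value $6,469.
Year 2: $7,938 × 2/6 = $2,646. Book value $3,823.
Accumulated through year 2 = $10,438 − $3,823 = $6,615.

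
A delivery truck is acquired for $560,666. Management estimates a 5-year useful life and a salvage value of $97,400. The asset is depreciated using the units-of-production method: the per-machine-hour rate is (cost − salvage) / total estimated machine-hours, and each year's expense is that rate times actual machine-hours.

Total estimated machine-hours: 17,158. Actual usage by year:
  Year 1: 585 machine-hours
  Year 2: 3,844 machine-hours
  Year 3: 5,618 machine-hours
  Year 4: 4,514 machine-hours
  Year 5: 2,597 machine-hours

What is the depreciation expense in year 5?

Depreciable base = $560,666 − $97,400 = $463,266.
Rate = $463,266 / 17,158 machine-hours = $27 per machine-hour.
Year 1: 585 × $27 = $15,795. Book value $544,871.
Year 2: 3,844 × $27 = $103,788. Book value $441,083.
Year 3: 5,618 × $27 = $151,686. Book value $289,397.
Year 4: 4,514 × $27 = $121,878. Book value $167,519.
Year 5: 2,597 × $27 = $70,119. Book value $97,400.

$70,119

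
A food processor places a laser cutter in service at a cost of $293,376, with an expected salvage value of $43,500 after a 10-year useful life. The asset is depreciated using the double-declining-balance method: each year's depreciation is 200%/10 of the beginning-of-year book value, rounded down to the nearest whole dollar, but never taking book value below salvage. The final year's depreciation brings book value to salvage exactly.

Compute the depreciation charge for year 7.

$15,381

Depreciable base = $293,376 − $43,500 = $249,876.
Year 1: ⌊$293,376 × 200%/10⌋ = $58,675. Book value $234,701.
Year 2: ⌊$234,701 × 200%/10⌋ = $46,940. Book value $187,761.
Year 3: ⌊$187,761 × 200%/10⌋ = $37,552. Book value $150,209.
Year 4: ⌊$150,209 × 200%/10⌋ = $30,041. Book value $120,168.
Year 5: ⌊$120,168 × 200%/10⌋ = $24,033. Book value $96,135.
Year 6: ⌊$96,135 × 200%/10⌋ = $19,227. Book value $76,908.
Year 7: ⌊$76,908 × 200%/10⌋ = $15,381. Book value $61,527.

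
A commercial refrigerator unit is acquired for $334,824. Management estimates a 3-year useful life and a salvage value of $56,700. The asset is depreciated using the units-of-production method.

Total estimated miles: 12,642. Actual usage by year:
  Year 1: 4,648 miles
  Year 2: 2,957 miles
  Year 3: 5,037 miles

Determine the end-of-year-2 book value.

Depreciable base = $334,824 − $56,700 = $278,124.
Rate = $278,124 / 12,642 miles = $22 per mile.
Year 1: 4,648 × $22 = $102,256. Book value $232,568.
Year 2: 2,957 × $22 = $65,054. Book value $167,514.

$167,514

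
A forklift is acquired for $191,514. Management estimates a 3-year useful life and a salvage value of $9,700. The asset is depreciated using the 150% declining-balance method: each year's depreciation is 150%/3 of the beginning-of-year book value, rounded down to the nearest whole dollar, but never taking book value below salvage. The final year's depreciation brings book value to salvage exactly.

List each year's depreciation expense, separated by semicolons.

Depreciable base = $191,514 − $9,700 = $181,814.
Year 1: ⌊$191,514 × 150%/3⌋ = $95,757. Book value $95,757.
Year 2: ⌊$95,757 × 150%/3⌋ = $47,878. Book value $47,879.
Year 3 (final): $47,879 − $9,700 = $38,179. Book value $9,700.

$95,757; $47,878; $38,179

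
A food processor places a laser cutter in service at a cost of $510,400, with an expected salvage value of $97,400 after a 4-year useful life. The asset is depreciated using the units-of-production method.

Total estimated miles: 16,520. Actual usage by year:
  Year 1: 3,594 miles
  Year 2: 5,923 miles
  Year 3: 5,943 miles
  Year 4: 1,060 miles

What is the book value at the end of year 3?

$123,900

Depreciable base = $510,400 − $97,400 = $413,000.
Rate = $413,000 / 16,520 miles = $25 per mile.
Year 1: 3,594 × $25 = $89,850. Book value $420,550.
Year 2: 5,923 × $25 = $148,075. Book value $272,475.
Year 3: 5,943 × $25 = $148,575. Book value $123,900.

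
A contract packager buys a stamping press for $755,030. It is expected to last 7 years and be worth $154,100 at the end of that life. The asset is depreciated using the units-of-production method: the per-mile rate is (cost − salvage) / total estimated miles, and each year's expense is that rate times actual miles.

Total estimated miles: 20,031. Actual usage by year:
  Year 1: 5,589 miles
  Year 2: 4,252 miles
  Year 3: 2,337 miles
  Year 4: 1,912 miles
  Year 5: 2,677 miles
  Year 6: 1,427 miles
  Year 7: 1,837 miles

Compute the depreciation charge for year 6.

$42,810

Depreciable base = $755,030 − $154,100 = $600,930.
Rate = $600,930 / 20,031 miles = $30 per mile.
Year 1: 5,589 × $30 = $167,670. Book value $587,360.
Year 2: 4,252 × $30 = $127,560. Book value $459,800.
Year 3: 2,337 × $30 = $70,110. Book value $389,690.
Year 4: 1,912 × $30 = $57,360. Book value $332,330.
Year 5: 2,677 × $30 = $80,310. Book value $252,020.
Year 6: 1,427 × $30 = $42,810. Book value $209,210.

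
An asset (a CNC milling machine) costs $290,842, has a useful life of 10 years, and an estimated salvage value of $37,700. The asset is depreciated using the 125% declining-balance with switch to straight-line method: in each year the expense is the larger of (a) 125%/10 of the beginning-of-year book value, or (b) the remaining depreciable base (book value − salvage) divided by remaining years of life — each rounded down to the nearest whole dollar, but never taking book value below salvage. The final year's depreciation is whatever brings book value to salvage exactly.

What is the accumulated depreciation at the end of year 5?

Depreciable base = $290,842 − $37,700 = $253,142.
Year 1: DB = ⌊$290,842 × 125%/10⌋ = $36,355; SL = ⌊$253,142/10⌋ = $25,314 → take DB $36,355. Book value $254,487.
Year 2: DB = ⌊$254,487 × 125%/10⌋ = $31,810; SL = ⌊$216,787/9⌋ = $24,087 → take DB $31,810. Book value $222,677.
Year 3: DB = ⌊$222,677 × 125%/10⌋ = $27,834; SL = ⌊$184,977/8⌋ = $23,122 → take DB $27,834. Book value $194,843.
Year 4: DB = ⌊$194,843 × 125%/10⌋ = $24,355; SL = ⌊$157,143/7⌋ = $22,449 → take DB $24,355. Book value $170,488.
Year 5: DB = ⌊$170,488 × 125%/10⌋ = $21,311; SL = ⌊$132,788/6⌋ = $22,131 → take SL $22,131. Book value $148,357.
Accumulated through year 5 = $290,842 − $148,357 = $142,485.

$142,485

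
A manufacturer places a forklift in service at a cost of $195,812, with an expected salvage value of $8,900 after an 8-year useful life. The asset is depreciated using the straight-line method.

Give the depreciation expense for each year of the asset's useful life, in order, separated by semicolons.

Depreciable base = $195,812 − $8,900 = $186,912.
Annual expense = $186,912 / 8 = $23,364.
End of year 1: book value $172,448.
End of year 2: book value $149,084.
End of year 3: book value $125,720.
End of year 4: book value $102,356.
End of year 5: book value $78,992.
End of year 6: book value $55,628.
End of year 7: book value $32,264.
End of year 8: book value $8,900.

$23,364; $23,364; $23,364; $23,364; $23,364; $23,364; $23,364; $23,364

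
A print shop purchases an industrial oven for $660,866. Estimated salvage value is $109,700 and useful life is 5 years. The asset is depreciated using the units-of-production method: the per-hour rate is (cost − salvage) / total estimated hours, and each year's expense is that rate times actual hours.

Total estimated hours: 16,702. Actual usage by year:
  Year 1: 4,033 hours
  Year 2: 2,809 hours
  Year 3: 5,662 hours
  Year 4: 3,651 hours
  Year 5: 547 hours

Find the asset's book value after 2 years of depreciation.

Depreciable base = $660,866 − $109,700 = $551,166.
Rate = $551,166 / 16,702 hours = $33 per hour.
Year 1: 4,033 × $33 = $133,089. Book value $527,777.
Year 2: 2,809 × $33 = $92,697. Book value $435,080.

$435,080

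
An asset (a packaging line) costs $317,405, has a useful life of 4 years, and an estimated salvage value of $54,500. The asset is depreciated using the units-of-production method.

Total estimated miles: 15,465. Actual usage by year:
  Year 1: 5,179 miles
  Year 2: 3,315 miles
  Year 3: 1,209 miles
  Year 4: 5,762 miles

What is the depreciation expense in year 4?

Depreciable base = $317,405 − $54,500 = $262,905.
Rate = $262,905 / 15,465 miles = $17 per mile.
Year 1: 5,179 × $17 = $88,043. Book value $229,362.
Year 2: 3,315 × $17 = $56,355. Book value $173,007.
Year 3: 1,209 × $17 = $20,553. Book value $152,454.
Year 4: 5,762 × $17 = $97,954. Book value $54,500.

$97,954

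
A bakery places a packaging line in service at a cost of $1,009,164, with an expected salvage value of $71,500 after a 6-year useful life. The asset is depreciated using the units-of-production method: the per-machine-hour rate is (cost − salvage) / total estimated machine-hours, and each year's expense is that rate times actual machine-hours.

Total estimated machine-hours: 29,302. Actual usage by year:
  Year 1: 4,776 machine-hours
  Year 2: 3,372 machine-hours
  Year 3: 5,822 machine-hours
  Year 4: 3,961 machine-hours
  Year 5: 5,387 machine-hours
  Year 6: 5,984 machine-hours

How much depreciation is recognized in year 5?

$172,384

Depreciable base = $1,009,164 − $71,500 = $937,664.
Rate = $937,664 / 29,302 machine-hours = $32 per machine-hour.
Year 1: 4,776 × $32 = $152,832. Book value $856,332.
Year 2: 3,372 × $32 = $107,904. Book value $748,428.
Year 3: 5,822 × $32 = $186,304. Book value $562,124.
Year 4: 3,961 × $32 = $126,752. Book value $435,372.
Year 5: 5,387 × $32 = $172,384. Book value $262,988.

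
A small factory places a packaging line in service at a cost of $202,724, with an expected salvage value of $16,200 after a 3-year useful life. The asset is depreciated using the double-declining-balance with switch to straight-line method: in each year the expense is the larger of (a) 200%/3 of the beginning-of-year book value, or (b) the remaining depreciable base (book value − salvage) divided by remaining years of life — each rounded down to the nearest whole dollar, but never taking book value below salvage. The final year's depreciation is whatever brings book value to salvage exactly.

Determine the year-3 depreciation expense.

Depreciable base = $202,724 − $16,200 = $186,524.
Year 1: DB = ⌊$202,724 × 200%/3⌋ = $135,149; SL = ⌊$186,524/3⌋ = $62,174 → take DB $135,149. Book value $67,575.
Year 2: DB = ⌊$67,575 × 200%/3⌋ = $45,050; SL = ⌊$51,375/2⌋ = $25,687 → take DB $45,050. Book value $22,525.
Year 3 (final): $22,525 − $16,200 = $6,325. Book value $16,200.

$6,325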